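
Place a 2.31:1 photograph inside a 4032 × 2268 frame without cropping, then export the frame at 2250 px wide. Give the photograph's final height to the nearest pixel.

At 4032×2268 the photograph is width-limited, so height = 4032 / 2.310 ≈ 1745.45 px.
Resizing to 2250 px wide multiplies everything by 0.5580: 1745.45 → 974.03 px.

974 px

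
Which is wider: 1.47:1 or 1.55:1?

1.47 and 1.55; 1.55 > 1.47.

1.55:1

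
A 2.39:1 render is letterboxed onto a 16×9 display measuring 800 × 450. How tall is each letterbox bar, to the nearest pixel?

2.39:1 (2.390) > 16×9 (1.778), so the render fills the width.
The render is 800 / 2.390 ≈ 334.73 px tall.
450 − 334.73 = 115.27 px of bars (57.64 each).

58 px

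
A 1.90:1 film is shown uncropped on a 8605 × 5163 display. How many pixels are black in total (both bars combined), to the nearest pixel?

5456023 pixels

Since 1.900 > 1.667, the film is width-limited.
That makes the image 4528.9474 px tall (8605 / 1.900).
Leftover height: 5163 − 4528.9474 = 634.0526 px.
Across the 8605-px span: 634.0526 × 8605 ≈ 5456023 px.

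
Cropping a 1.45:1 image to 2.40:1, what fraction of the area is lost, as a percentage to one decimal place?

39.6%

The width stays; only height is cut (since 2.40:1 is wider than 1.45:1).
Fraction kept = (1.450)/(2.400) ≈ 60.42%, so 39.58% is lost.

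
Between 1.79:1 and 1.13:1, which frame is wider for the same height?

1.79:1

1.79 and 1.13; 1.79 > 1.13.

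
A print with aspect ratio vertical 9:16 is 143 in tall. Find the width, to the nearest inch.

80 in

Width = 143 / 16 × 9 = 80.44.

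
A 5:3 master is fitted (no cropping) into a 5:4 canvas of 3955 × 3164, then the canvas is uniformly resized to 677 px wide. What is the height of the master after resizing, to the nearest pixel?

At 3955×3164 the master is width-limited, so height = 3955 × 3/5 ≈ 2373.00 px.
The frame scales by 677/3955 = 0.1712; 2373.00 × 0.1712 ≈ 406.20 px.

406 px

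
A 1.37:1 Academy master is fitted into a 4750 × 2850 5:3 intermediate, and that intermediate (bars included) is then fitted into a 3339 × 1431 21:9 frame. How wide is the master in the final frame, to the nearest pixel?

1.37:1 Academy in 4750×2850: fills the height, so the master is 3904.50 × 2850.00.
5:3 in 3339×1431: fills the height, so the intermediate becomes 2385.00 × 1431.00 — a scale of ×0.5021.
Applying the same ×0.5021: 3904.50 → 1960.47.

1960 px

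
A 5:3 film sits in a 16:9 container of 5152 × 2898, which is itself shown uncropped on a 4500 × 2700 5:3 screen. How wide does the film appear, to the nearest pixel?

4219 px

5:3 in 5152×2898: fills the height, so the film is 4830.00 × 2898.00.
Second fit — the 16:9 canvas into 4500×2700 spans the width: 4500.00 × 2531.25 (×0.8734 from 5152×2898).
So the film's width is 4830.00 × 0.8734 ≈ 4218.75.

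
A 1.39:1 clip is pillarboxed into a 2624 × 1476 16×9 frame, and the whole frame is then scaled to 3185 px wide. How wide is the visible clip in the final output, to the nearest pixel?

In the 2624×1476 frame the clip fills the height: width = 1476 × 1.390 ≈ 2051.64 px.
The frame scales by 3185/2624 = 1.2138; 2051.64 × 1.2138 ≈ 2490.27 px.

2490 px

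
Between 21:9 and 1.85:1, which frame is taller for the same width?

1.85:1

21:9 = 2.333 and 1.85; 2.333 > 1.85. The smaller width-to-height ratio is the taller frame.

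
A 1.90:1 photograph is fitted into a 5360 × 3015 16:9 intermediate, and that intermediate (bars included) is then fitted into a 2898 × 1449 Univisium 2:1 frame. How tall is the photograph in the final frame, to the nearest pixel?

1356 px

Inside the 5360×3015 canvas the photograph is width-limited at 5360.00 × 2821.05.
16:9 in 2898×1449: fills the height, so the intermediate becomes 2576.00 × 1449.00 — a scale of ×0.4806.
Applying the same ×0.4806: 2821.05 → 1355.79.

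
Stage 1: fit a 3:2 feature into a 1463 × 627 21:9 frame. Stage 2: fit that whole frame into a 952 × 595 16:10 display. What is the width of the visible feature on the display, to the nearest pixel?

612 px

3:2 in 1463×627: fills the height, so the feature is 940.50 × 627.00.
Second fit — the 21:9 canvas into 952×595 spans the width: 952.00 × 408.00 (×0.6507 from 1463×627).
Applying the same ×0.6507: 940.50 → 612.00.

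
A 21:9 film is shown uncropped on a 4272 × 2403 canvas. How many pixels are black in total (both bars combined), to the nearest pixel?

2444194 pixels

Since 2.333 > 1.778, the film is width-limited.
The film is 4272 × 9/21 ≈ 1830.8571 px tall.
Leftover height: 2403 − 1830.8571 = 572.1429 px.
Bar area = 572.1429 × 4272 ≈ 2444194 px.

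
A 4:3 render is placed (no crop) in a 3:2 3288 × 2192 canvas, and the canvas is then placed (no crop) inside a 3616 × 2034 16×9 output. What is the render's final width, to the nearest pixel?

First fit — 4:3 into 3288×2192 spans the height: 2922.67 × 2192.00.
Second fit — the 3:2 canvas into 3616×2034 spans the height: 3051.00 × 2034.00 (×0.9279 from 3288×2192).
So the render's width is 2922.67 × 0.9279 ≈ 2712.00.

2712 px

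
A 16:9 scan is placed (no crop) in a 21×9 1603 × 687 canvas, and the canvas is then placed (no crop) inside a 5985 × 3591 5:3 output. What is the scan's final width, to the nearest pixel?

Inside the 1603×687 canvas the scan is height-limited at 1221.33 × 687.00.
Second fit — the 21×9 canvas into 5985×3591 spans the width: 5985.00 × 2565.00 (×3.7336 from 1603×687).
So the scan's width is 1221.33 × 3.7336 ≈ 4560.00.

4560 px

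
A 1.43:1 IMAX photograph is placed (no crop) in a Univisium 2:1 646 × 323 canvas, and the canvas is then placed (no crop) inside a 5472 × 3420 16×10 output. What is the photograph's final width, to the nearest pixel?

Inside the 646×323 canvas the photograph is height-limited at 461.89 × 323.00.
The Univisium 2:1 canvas is width-limited in 5472×3420, giving 5472.00 × 2736.00; scale factor 8.4706.
Applying the same ×8.4706: 461.89 → 3912.48.

3912 px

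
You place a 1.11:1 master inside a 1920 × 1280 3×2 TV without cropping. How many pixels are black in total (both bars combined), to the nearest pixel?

638976 pixels

Since 1.110 < 1.500, the master is height-limited.
That makes the image 1420.8000 px wide (1280 × 1.110).
1920 − 1420.8000 = 499.2000 px of bars.
Bar area = 499.2000 × 1280 ≈ 638976 px.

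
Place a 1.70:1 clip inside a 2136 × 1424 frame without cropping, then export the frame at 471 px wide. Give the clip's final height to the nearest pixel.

277 px

In the 2136×1424 frame the clip fills the width: height = 2136 / 1.700 ≈ 1256.47 px.
Resizing to 471 px wide multiplies everything by 0.2205: 1256.47 → 277.06 px.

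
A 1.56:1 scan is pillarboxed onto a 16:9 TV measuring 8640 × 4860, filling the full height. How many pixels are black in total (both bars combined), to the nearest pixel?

That makes the image 7581.6000 px wide (4860 × 1.560).
Black = 8640 − 7581.6000 = 1058.4000 px.
Bar area = 1058.4000 × 4860 ≈ 5143824 px.

5143824 pixels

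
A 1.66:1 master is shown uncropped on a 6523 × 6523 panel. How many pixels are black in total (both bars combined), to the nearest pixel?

16917283 pixels

1.66:1 is wider than square, so it spans the full width.
Content height = 6523 / 1.660 ≈ 3929.5181 px.
Leftover height: 6523 − 3929.5181 = 2593.4819 px.
Across the 6523-px span: 2593.4819 × 6523 ≈ 16917283 px.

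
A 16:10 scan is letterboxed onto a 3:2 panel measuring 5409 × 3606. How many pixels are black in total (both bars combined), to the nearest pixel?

1219053 pixels

16:10 (1.600) > 3:2 (1.500), so the scan fills the width.
That makes the image 3380.6250 px tall (5409 × 10/16).
Leftover height: 3606 − 3380.6250 = 225.3750 px.
That's 225.3750 × 5409 ≈ 1219053 black pixels.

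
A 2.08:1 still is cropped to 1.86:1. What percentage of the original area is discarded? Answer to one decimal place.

Going from 2.08:1 to 1.86:1 means cutting width while keeping height.
Fraction kept = (1.860)/(2.080) ≈ 89.42%, so 10.58% is lost.

10.6%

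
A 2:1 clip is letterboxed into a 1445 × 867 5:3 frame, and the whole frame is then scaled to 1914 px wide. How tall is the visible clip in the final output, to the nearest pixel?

957 px

At 1445×867 the clip is width-limited, so height = 1445 × 1/2 ≈ 722.50 px.
Scaling 1445 → 1914 is ×1.3246, so the height becomes 722.50 × 1.3246 ≈ 957.00 px.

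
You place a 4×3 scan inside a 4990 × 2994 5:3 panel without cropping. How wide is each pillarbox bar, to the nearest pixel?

4×3 is narrower than 5:3, so it spans the full height.
That makes the image 3992.00 px wide (2994 × 4/3).
4990 − 3992.00 = 998.00 px of bars (499.00 each).

499 px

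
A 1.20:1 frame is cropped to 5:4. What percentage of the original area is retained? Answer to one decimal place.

96.0%

5:4 is wider than 1.20:1, so the crop keeps the full width and trims the height.
(1.200)/(1.250) ≈ 0.960 of the area survives.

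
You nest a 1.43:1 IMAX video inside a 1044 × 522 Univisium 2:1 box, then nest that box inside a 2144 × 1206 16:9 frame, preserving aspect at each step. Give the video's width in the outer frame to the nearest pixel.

First fit — 1.43:1 IMAX into 1044×522 spans the height: 746.46 × 522.00.
The Univisium 2:1 canvas is width-limited in 2144×1206, giving 2144.00 × 1072.00; scale factor 2.0536.
The video scales with it: width 746.46 × 2.0536 ≈ 1532.96.

1533 px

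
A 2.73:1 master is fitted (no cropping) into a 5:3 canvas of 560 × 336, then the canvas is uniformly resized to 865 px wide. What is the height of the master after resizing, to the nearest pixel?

317 px

In the 560×336 frame the master fills the width: height = 560 / 2.730 ≈ 205.13 px.
Scaling 560 → 865 is ×1.5446, so the height becomes 205.13 × 1.5446 ≈ 316.85 px.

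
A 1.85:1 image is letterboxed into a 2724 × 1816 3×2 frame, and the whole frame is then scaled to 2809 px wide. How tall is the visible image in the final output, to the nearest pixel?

1518 px

Fitted into 2724×1816, the image spans the width; its height is 2724 / 1.850 ≈ 1472.43 px.
Resizing to 2809 px wide multiplies everything by 1.0312: 1472.43 → 1518.38 px.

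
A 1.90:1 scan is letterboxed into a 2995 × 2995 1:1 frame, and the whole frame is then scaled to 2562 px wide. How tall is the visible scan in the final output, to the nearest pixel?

1348 px

At 2995×2995 the scan is width-limited, so height = 2995 / 1.900 ≈ 1576.32 px.
Scaling 2995 → 2562 is ×0.8554, so the height becomes 1576.32 × 0.8554 ≈ 1348.42 px.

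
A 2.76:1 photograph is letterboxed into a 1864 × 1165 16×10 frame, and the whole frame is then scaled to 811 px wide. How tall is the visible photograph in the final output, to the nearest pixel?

Fitted into 1864×1165, the photograph spans the width; its height is 1864 / 2.760 ≈ 675.36 px.
Scaling 1864 → 811 is ×0.4351, so the height becomes 675.36 × 0.4351 ≈ 293.84 px.

294 px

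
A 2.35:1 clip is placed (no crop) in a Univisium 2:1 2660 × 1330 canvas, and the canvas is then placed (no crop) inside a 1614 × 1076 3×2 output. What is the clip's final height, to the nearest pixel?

2.35:1 in 2660×1330: fills the width, so the clip is 2660.00 × 1131.91.
Second fit — the Univisium 2:1 canvas into 1614×1076 spans the width: 1614.00 × 807.00 (×0.6068 from 2660×1330).
The clip scales with it: height 1131.91 × 0.6068 ≈ 686.81.

687 px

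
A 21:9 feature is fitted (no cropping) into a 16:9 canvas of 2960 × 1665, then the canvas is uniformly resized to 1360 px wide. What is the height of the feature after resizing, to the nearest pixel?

583 px

At 2960×1665 the feature is width-limited, so height = 2960 × 9/21 ≈ 1268.57 px.
Scaling 2960 → 1360 is ×0.4595, so the height becomes 1268.57 × 0.4595 ≈ 582.86 px.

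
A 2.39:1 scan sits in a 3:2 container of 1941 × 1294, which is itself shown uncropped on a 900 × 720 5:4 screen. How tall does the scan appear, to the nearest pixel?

First fit — 2.39:1 into 1941×1294 spans the width: 1941.00 × 812.13.
The 3:2 canvas is width-limited in 900×720, giving 900.00 × 600.00; scale factor 0.4637.
So the scan's height is 812.13 × 0.4637 ≈ 376.57.

377 px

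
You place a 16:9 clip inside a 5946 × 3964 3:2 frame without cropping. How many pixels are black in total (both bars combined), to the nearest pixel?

3682804 pixels

16:9 is wider than 3:2, so it spans the full width.
The clip is 5946 × 9/16 ≈ 3344.6250 px tall.
Black = 3964 − 3344.6250 = 619.3750 px.
That's 619.3750 × 5946 ≈ 3682804 black pixels.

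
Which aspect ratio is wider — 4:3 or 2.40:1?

2.40:1

4:3 = 1.333 and 2.4; 2.4 > 1.333.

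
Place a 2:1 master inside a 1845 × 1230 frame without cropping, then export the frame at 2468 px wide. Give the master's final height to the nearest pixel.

1234 px

Fitted into 1845×1230, the master spans the width; its height is 1845 × 1/2 ≈ 922.50 px.
Resizing to 2468 px wide multiplies everything by 1.3377: 922.50 → 1234.00 px.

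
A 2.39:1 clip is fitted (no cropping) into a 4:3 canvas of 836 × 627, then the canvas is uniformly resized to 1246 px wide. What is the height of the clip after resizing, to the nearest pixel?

At 836×627 the clip is width-limited, so height = 836 / 2.390 ≈ 349.79 px.
The frame scales by 1246/836 = 1.4904; 349.79 × 1.4904 ≈ 521.34 px.

521 px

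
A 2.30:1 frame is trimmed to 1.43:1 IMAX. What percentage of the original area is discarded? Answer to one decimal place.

37.8%

1.43:1 IMAX is narrower than 2.30:1, so the crop keeps the full height and trims the width.
(1.430)/(2.300) ≈ 0.622 of the area survives, leaving 37.83% discarded.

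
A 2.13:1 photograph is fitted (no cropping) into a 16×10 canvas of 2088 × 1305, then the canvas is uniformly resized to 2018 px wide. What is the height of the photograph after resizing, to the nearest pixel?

Fitted into 2088×1305, the photograph spans the width; its height is 2088 / 2.130 ≈ 980.28 px.
Resizing to 2018 px wide multiplies everything by 0.9665: 980.28 → 947.42 px.

947 px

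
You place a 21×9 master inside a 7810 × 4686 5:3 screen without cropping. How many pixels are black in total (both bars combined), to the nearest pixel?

21×9 (2.333) > 5:3 (1.667), so the master fills the width.
Content height = 7810 × 9/21 ≈ 3347.1429 px.
Black = 4686 − 3347.1429 = 1338.8571 px.
Across the 7810-px span: 1338.8571 × 7810 ≈ 10456474 px.

10456474 pixels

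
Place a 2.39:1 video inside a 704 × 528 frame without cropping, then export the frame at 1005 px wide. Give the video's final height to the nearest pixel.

421 px

Fitted into 704×528, the video spans the width; its height is 704 / 2.390 ≈ 294.56 px.
Scaling 704 → 1005 is ×1.4276, so the height becomes 294.56 × 1.4276 ≈ 420.50 px.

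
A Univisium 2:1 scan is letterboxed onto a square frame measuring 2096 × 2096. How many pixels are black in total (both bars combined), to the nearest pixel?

Since 2.000 > 1.000, the scan is width-limited.
That makes the image 1048.0000 px tall (2096 × 1/2).
2096 − 1048.0000 = 1048.0000 px of bars.
Bar area = 1048.0000 × 2096 ≈ 2196608 px.

2196608 pixels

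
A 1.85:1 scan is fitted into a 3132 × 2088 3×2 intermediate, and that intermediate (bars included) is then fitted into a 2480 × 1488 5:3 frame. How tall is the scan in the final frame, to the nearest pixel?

1206 px

First fit — 1.85:1 into 3132×2088 spans the width: 3132.00 × 1692.97.
3×2 in 2480×1488: fills the height, so the intermediate becomes 2232.00 × 1488.00 — a scale of ×0.7126.
So the scan's height is 1692.97 × 0.7126 ≈ 1206.49.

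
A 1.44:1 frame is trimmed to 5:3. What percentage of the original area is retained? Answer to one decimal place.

86.4%

Going from 1.44:1 to 5:3 means cutting height while keeping width.
(1.440)/(1.667) ≈ 0.864 of the area survives.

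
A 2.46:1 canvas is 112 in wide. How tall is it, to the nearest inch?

112 / 2.460 = 45.53.

46 in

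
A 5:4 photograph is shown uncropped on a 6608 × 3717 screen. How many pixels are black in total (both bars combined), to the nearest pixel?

7291825 pixels

5:4 (1.250) < 16×9 (1.778), so the photograph fills the height.
Content width = 3717 × 5/4 ≈ 4646.2500 px.
Black = 6608 − 4646.2500 = 1961.7500 px.
That's 1961.7500 × 3717 ≈ 7291825 black pixels.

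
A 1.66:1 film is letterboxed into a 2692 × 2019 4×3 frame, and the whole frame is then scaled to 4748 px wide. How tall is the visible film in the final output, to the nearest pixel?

Fitted into 2692×2019, the film spans the width; its height is 2692 / 1.660 ≈ 1621.69 px.
Scaling 2692 → 4748 is ×1.7637, so the height becomes 1621.69 × 1.7637 ≈ 2860.24 px.

2860 px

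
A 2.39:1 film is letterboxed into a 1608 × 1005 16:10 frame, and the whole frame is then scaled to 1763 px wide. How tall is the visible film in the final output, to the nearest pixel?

738 px

In the 1608×1005 frame the film fills the width: height = 1608 / 2.390 ≈ 672.80 px.
The frame scales by 1763/1608 = 1.0964; 672.80 × 1.0964 ≈ 737.66 px.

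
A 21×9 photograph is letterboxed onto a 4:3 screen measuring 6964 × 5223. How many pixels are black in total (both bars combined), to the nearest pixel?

21×9 (2.333) > 4:3 (1.333), so the photograph fills the width.
Content height = 6964 × 9/21 ≈ 2984.5714 px.
Black = 5223 − 2984.5714 = 2238.4286 px.
That's 2238.4286 × 6964 ≈ 15588417 black pixels.

15588417 pixels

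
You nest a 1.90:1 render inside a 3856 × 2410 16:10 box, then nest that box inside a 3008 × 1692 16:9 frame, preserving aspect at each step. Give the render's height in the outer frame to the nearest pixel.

1425 px

First fit — 1.90:1 into 3856×2410 spans the width: 3856.00 × 2029.47.
Second fit — the 16:10 canvas into 3008×1692 spans the height: 2707.20 × 1692.00 (×0.7021 from 3856×2410).
Applying the same ×0.7021: 2029.47 → 1424.84.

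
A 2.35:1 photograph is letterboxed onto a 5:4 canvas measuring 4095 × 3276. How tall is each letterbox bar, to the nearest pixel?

767 px

Since 2.350 > 1.250, the photograph is width-limited.
The photograph is 4095 / 2.350 ≈ 1742.55 px tall.
Leftover height: 3276 − 1742.55 = 1533.45 px → 766.72 each side.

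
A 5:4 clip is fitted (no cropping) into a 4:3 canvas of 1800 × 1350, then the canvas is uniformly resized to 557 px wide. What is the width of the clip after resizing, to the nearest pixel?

522 px

At 1800×1350 the clip is height-limited, so width = 1350 × 5/4 ≈ 1687.50 px.
The frame scales by 557/1800 = 0.3094; 1687.50 × 0.3094 ≈ 522.19 px.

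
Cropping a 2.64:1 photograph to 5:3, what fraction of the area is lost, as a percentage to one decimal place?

36.9%

5:3 is narrower than 2.64:1, so the crop keeps the full height and trims the width.
Fraction kept = (1.667)/(2.640) ≈ 63.13%, so 36.87% is lost.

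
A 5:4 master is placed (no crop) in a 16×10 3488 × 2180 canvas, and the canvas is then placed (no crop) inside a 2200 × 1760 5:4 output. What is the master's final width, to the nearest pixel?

1719 px

5:4 in 3488×2180: fills the height, so the master is 2725.00 × 2180.00.
16×10 in 2200×1760: fills the width, so the intermediate becomes 2200.00 × 1375.00 — a scale of ×0.6307.
So the master's width is 2725.00 × 0.6307 ≈ 1718.75.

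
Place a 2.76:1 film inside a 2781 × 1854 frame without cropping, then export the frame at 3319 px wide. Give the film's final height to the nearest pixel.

At 2781×1854 the film is width-limited, so height = 2781 / 2.760 ≈ 1007.61 px.
Resizing to 3319 px wide multiplies everything by 1.1935: 1007.61 → 1202.54 px.

1203 px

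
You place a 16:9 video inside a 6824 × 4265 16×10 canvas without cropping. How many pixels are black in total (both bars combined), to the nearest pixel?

16:9 (1.778) > 16×10 (1.600), so the video fills the width.
Content height = 6824 × 9/16 ≈ 3838.5000 px.
4265 − 3838.5000 = 426.5000 px of bars.
Bar area = 426.5000 × 6824 ≈ 2910436 px.

2910436 pixels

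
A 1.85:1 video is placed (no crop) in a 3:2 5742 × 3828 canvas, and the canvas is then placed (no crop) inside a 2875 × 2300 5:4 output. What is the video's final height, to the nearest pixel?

Inside the 5742×3828 canvas the video is width-limited at 5742.00 × 3103.78.
3:2 in 2875×2300: fills the width, so the intermediate becomes 2875.00 × 1916.67 — a scale of ×0.5007.
Applying the same ×0.5007: 3103.78 → 1554.05.

1554 px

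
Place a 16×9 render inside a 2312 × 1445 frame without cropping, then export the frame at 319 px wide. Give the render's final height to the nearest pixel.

Fitted into 2312×1445, the render spans the width; its height is 2312 × 9/16 ≈ 1300.50 px.
Scaling 2312 → 319 is ×0.1380, so the height becomes 1300.50 × 0.1380 ≈ 179.44 px.

179 px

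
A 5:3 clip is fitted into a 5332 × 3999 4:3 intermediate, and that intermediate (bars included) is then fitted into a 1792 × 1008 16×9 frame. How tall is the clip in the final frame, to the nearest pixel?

5:3 in 5332×3999: fills the width, so the clip is 5332.00 × 3199.20.
4:3 in 1792×1008: fills the height, so the intermediate becomes 1344.00 × 1008.00 — a scale of ×0.2521.
Applying the same ×0.2521: 3199.20 → 806.40.

806 px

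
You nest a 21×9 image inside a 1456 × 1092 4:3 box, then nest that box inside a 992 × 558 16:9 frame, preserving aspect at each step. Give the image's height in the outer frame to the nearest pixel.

319 px

21×9 in 1456×1092: fills the width, so the image is 1456.00 × 624.00.
Second fit — the 4:3 canvas into 992×558 spans the height: 744.00 × 558.00 (×0.5110 from 1456×1092).
Applying the same ×0.5110: 624.00 → 318.86.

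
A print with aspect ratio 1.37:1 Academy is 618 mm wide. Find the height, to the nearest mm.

Height = 618 / 1.370 = 451.09.

451 mm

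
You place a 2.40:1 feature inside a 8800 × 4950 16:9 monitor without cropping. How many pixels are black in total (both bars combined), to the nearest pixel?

2.40:1 is wider than 16:9, so it spans the full width.
Content height = 8800 / 2.400 ≈ 3666.6667 px.
4950 − 3666.6667 = 1283.3333 px of bars.
Bar area = 1283.3333 × 8800 ≈ 11293333 px.

11293333 pixels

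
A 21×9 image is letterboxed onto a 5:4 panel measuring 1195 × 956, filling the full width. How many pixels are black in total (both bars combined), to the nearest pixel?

530409 pixels

That makes the image 512.1429 px tall (1195 × 9/21).
Black = 956 − 512.1429 = 443.8571 px.
Across the 1195-px span: 443.8571 × 1195 ≈ 530409 px.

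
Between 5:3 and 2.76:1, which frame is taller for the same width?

5:3

5:3 = 1.667 and 2.76; 2.76 > 1.667. The smaller width-to-height ratio is the taller frame.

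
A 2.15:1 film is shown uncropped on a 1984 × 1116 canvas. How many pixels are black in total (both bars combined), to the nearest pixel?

383327 pixels

2.15:1 (2.150) > 16:9 (1.778), so the film fills the width.
Content height = 1984 / 2.150 ≈ 922.7907 px.
Leftover height: 1116 − 922.7907 = 193.2093 px.
Bar area = 193.2093 × 1984 ≈ 383327 px.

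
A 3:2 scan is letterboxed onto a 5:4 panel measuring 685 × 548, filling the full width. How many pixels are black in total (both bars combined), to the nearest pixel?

The scan is 685 × 2/3 ≈ 456.6667 px tall.
Leftover height: 548 − 456.6667 = 91.3333 px.
That's 91.3333 × 685 ≈ 62563 black pixels.

62563 pixels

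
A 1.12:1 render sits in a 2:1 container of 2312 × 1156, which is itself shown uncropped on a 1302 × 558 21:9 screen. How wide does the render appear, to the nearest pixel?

1.12:1 in 2312×1156: fills the height, so the render is 1294.72 × 1156.00.
The 2:1 canvas is height-limited in 1302×558, giving 1116.00 × 558.00; scale factor 0.4827.
So the render's width is 1294.72 × 0.4827 ≈ 624.96.

625 px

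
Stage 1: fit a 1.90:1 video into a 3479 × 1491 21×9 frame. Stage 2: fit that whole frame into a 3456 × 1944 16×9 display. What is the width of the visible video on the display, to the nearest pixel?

First fit — 1.90:1 into 3479×1491 spans the height: 2832.90 × 1491.00.
Second fit — the 21×9 canvas into 3456×1944 spans the width: 3456.00 × 1481.14 (×0.9934 from 3479×1491).
Applying the same ×0.9934: 2832.90 → 2814.17.

2814 px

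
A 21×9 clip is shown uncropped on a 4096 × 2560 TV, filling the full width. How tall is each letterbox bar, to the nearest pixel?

402 px

Content height = 4096 × 9/21 ≈ 1755.43 px.
2560 − 1755.43 = 804.57 px of bars (402.29 each).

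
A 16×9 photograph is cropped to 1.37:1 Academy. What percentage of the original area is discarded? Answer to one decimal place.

22.9%

1.37:1 Academy is narrower than 16×9, so the crop keeps the full height and trims the width.
(1.370)/(1.778) ≈ 0.771 of the area survives, leaving 22.94% discarded.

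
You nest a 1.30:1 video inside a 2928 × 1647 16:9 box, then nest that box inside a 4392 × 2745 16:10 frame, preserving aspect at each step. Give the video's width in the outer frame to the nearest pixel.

First fit — 1.30:1 into 2928×1647 spans the height: 2141.10 × 1647.00.
Second fit — the 16:9 canvas into 4392×2745 spans the width: 4392.00 × 2470.50 (×1.5000 from 2928×1647).
The video scales with it: width 2141.10 × 1.5000 ≈ 3211.65.

3212 px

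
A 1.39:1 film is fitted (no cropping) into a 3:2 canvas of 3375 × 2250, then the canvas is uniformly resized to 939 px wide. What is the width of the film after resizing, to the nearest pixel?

Fitted into 3375×2250, the film spans the height; its width is 2250 × 1.390 ≈ 3127.50 px.
Scaling 3375 → 939 is ×0.2782, so the width becomes 3127.50 × 0.2782 ≈ 870.14 px.

870 px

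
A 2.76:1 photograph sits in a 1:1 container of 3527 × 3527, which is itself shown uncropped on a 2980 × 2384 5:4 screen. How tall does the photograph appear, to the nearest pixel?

864 px

2.76:1 in 3527×3527: fills the width, so the photograph is 3527.00 × 1277.90.
Second fit — the 1:1 canvas into 2980×2384 spans the height: 2384.00 × 2384.00 (×0.6759 from 3527×3527).
The photograph scales with it: height 1277.90 × 0.6759 ≈ 863.77.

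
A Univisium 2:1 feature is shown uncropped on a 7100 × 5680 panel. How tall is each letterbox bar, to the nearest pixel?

1065 px

Univisium 2:1 is wider than 5:4, so it spans the full width.
Content height = 7100 × 1/2 ≈ 3550.00 px.
5680 − 3550.00 = 2130.00 px of bars (1065.00 each).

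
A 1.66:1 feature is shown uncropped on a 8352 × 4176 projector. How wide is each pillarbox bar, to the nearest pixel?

710 px

Since 1.660 < 2.000, the feature is height-limited.
The feature is 4176 × 1.660 ≈ 6932.16 px wide.
Black = 8352 − 6932.16 = 1419.84 px, or 709.92 per bar.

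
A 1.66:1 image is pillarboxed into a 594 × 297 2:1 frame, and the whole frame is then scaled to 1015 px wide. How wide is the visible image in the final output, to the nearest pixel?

842 px

Fitted into 594×297, the image spans the height; its width is 297 × 1.660 ≈ 493.02 px.
The frame scales by 1015/594 = 1.7088; 493.02 × 1.7088 ≈ 842.45 px.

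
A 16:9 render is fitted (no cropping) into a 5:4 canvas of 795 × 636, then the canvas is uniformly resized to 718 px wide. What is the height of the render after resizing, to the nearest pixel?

Fitted into 795×636, the render spans the width; its height is 795 × 9/16 ≈ 447.19 px.
Scaling 795 → 718 is ×0.9031, so the height becomes 447.19 × 0.9031 ≈ 403.88 px.

404 px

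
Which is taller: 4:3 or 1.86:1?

4:3

4:3 = 1.333 and 1.86; 1.86 > 1.333. The smaller width-to-height ratio is the taller frame.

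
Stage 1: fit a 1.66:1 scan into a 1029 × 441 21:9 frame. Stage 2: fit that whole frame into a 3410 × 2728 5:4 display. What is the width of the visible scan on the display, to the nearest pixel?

2426 px

1.66:1 in 1029×441: fills the height, so the scan is 732.06 × 441.00.
The 21:9 canvas is width-limited in 3410×2728, giving 3410.00 × 1461.43; scale factor 3.3139.
The scan scales with it: width 732.06 × 3.3139 ≈ 2425.97.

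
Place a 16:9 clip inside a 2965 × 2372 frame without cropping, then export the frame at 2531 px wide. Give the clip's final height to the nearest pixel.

In the 2965×2372 frame the clip fills the width: height = 2965 × 9/16 ≈ 1667.81 px.
The frame scales by 2531/2965 = 0.8536; 1667.81 × 0.8536 ≈ 1423.69 px.

1424 px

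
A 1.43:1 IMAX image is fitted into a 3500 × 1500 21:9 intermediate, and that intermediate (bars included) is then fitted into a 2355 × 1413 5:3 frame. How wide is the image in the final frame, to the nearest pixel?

1443 px

First fit — 1.43:1 IMAX into 3500×1500 spans the height: 2145.00 × 1500.00.
Second fit — the 21:9 canvas into 2355×1413 spans the width: 2355.00 × 1009.29 (×0.6729 from 3500×1500).
Applying the same ×0.6729: 2145.00 → 1443.28.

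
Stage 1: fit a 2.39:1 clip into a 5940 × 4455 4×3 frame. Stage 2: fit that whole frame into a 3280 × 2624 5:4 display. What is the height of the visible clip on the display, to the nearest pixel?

Inside the 5940×4455 canvas the clip is width-limited at 5940.00 × 2485.36.
The 4×3 canvas is width-limited in 3280×2624, giving 3280.00 × 2460.00; scale factor 0.5522.
The clip scales with it: height 2485.36 × 0.5522 ≈ 1372.38.

1372 px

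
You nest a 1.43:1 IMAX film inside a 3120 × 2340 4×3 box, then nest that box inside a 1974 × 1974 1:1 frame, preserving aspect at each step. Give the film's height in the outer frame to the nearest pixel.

1380 px

First fit — 1.43:1 IMAX into 3120×2340 spans the width: 3120.00 × 2181.82.
Second fit — the 4×3 canvas into 1974×1974 spans the width: 1974.00 × 1480.50 (×0.6327 from 3120×2340).
Applying the same ×0.6327: 2181.82 → 1380.42.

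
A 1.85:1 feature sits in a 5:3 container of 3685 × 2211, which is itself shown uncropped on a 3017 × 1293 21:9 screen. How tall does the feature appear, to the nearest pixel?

1.85:1 in 3685×2211: fills the width, so the feature is 3685.00 × 1991.89.
5:3 in 3017×1293: fills the height, so the intermediate becomes 2155.00 × 1293.00 — a scale of ×0.5848.
Applying the same ×0.5848: 1991.89 → 1164.86.

1165 px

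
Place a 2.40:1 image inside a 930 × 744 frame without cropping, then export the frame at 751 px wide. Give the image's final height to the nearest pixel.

Fitted into 930×744, the image spans the width; its height is 930 / 2.400 ≈ 387.50 px.
Resizing to 751 px wide multiplies everything by 0.8075: 387.50 → 312.92 px.

313 px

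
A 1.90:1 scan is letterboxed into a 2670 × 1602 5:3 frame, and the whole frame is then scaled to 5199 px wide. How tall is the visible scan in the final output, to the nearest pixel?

At 2670×1602 the scan is width-limited, so height = 2670 / 1.900 ≈ 1405.26 px.
Resizing to 5199 px wide multiplies everything by 1.9472: 1405.26 → 2736.32 px.

2736 px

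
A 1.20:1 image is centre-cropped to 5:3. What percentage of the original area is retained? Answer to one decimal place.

72.0%

The width stays; only height is cut (since 5:3 is wider than 1.20:1).
(1.200)/(1.667) ≈ 0.720 of the area survives.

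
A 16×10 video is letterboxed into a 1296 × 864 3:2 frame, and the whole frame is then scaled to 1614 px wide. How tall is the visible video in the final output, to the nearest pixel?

1009 px

At 1296×864 the video is width-limited, so height = 1296 × 10/16 ≈ 810.00 px.
The frame scales by 1614/1296 = 1.2454; 810.00 × 1.2454 ≈ 1008.75 px.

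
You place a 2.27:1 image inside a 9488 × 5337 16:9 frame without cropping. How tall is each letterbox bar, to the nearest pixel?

2.27:1 is wider than 16:9, so it spans the full width.
Content height = 9488 / 2.270 ≈ 4179.74 px.
Black = 5337 − 4179.74 = 1157.26 px, or 578.63 per bar.

579 px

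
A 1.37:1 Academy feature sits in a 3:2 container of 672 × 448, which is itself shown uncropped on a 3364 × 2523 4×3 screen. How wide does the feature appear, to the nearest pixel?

3072 px

First fit — 1.37:1 Academy into 672×448 spans the height: 613.76 × 448.00.
3:2 in 3364×2523: fills the width, so the intermediate becomes 3364.00 × 2242.67 — a scale of ×5.0060.
The feature scales with it: width 613.76 × 5.0060 ≈ 3072.45.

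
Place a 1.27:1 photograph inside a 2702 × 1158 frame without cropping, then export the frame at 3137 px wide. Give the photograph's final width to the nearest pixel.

Fitted into 2702×1158, the photograph spans the height; its width is 1158 × 1.270 ≈ 1470.66 px.
The frame scales by 3137/2702 = 1.1610; 1470.66 × 1.1610 ≈ 1707.42 px.

1707 px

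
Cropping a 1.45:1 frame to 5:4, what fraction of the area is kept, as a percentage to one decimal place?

Going from 1.45:1 to 5:4 means cutting width while keeping height.
Fraction kept = (1.250)/(1.450) ≈ 86.21%.

86.2%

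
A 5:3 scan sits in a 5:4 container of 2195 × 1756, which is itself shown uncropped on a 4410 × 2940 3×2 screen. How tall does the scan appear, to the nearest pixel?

Inside the 2195×1756 canvas the scan is width-limited at 2195.00 × 1317.00.
5:4 in 4410×2940: fills the height, so the intermediate becomes 3675.00 × 2940.00 — a scale of ×1.6743.
The scan scales with it: height 1317.00 × 1.6743 ≈ 2205.00.

2205 px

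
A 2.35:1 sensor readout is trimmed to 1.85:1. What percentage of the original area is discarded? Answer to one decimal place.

1.85:1 is narrower than 2.35:1, so the crop keeps the full height and trims the width.
Area ratio = (1.850)/(2.350) = 78.72%; the remaining 21.28% is cropped out.

21.3%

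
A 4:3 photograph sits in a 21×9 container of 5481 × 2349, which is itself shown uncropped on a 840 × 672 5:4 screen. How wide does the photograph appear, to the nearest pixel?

Inside the 5481×2349 canvas the photograph is height-limited at 3132.00 × 2349.00.
Second fit — the 21×9 canvas into 840×672 spans the width: 840.00 × 360.00 (×0.1533 from 5481×2349).
So the photograph's width is 3132.00 × 0.1533 ≈ 480.00.

480 px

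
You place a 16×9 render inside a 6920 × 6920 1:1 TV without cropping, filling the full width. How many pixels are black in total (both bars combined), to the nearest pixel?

The render is 6920 × 9/16 ≈ 3892.5000 px tall.
Black = 6920 − 3892.5000 = 3027.5000 px.
Across the 6920-px span: 3027.5000 × 6920 ≈ 20950300 px.

20950300 pixels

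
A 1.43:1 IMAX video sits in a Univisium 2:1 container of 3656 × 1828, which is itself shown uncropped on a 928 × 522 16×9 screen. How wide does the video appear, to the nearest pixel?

Inside the 3656×1828 canvas the video is height-limited at 2614.04 × 1828.00.
Second fit — the Univisium 2:1 canvas into 928×522 spans the width: 928.00 × 464.00 (×0.2538 from 3656×1828).
So the video's width is 2614.04 × 0.2538 ≈ 663.52.

664 px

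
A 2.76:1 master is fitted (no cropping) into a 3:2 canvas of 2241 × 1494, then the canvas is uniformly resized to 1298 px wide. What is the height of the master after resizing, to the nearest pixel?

470 px

In the 2241×1494 frame the master fills the width: height = 2241 / 2.760 ≈ 811.96 px.
Scaling 2241 → 1298 is ×0.5792, so the height becomes 811.96 × 0.5792 ≈ 470.29 px.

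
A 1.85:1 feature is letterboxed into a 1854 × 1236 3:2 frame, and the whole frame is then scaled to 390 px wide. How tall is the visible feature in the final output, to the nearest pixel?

At 1854×1236 the feature is width-limited, so height = 1854 / 1.850 ≈ 1002.16 px.
The frame scales by 390/1854 = 0.2104; 1002.16 × 0.2104 ≈ 210.81 px.

211 px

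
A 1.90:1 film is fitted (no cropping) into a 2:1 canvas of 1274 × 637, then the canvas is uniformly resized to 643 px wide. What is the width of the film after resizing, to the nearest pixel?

611 px

At 1274×637 the film is height-limited, so width = 637 × 1.900 ≈ 1210.30 px.
Resizing to 643 px wide multiplies everything by 0.5047: 1210.30 → 610.85 px.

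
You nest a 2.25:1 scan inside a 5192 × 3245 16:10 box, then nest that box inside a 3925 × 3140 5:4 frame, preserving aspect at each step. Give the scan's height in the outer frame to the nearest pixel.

1744 px

Inside the 5192×3245 canvas the scan is width-limited at 5192.00 × 2307.56.
16:10 in 3925×3140: fills the width, so the intermediate becomes 3925.00 × 2453.12 — a scale of ×0.7560.
Applying the same ×0.7560: 2307.56 → 1744.44.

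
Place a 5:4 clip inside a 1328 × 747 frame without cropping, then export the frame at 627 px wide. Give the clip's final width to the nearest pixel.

441 px

Fitted into 1328×747, the clip spans the height; its width is 747 × 5/4 ≈ 933.75 px.
Resizing to 627 px wide multiplies everything by 0.4721: 933.75 → 440.86 px.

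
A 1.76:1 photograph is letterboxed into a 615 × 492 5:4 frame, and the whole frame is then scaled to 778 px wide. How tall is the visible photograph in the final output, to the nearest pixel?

442 px

Fitted into 615×492, the photograph spans the width; its height is 615 / 1.760 ≈ 349.43 px.
The frame scales by 778/615 = 1.2650; 349.43 × 1.2650 ≈ 442.05 px.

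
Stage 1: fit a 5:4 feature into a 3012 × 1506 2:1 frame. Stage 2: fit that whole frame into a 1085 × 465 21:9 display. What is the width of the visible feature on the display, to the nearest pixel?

5:4 in 3012×1506: fills the height, so the feature is 1882.50 × 1506.00.
2:1 in 1085×465: fills the height, so the intermediate becomes 930.00 × 465.00 — a scale of ×0.3088.
The feature scales with it: width 1882.50 × 0.3088 ≈ 581.25.

581 px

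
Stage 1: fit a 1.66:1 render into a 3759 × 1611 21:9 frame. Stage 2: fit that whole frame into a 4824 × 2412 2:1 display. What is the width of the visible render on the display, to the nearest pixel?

Inside the 3759×1611 canvas the render is height-limited at 2674.26 × 1611.00.
The 21:9 canvas is width-limited in 4824×2412, giving 4824.00 × 2067.43; scale factor 1.2833.
So the render's width is 2674.26 × 1.2833 ≈ 3431.93.

3432 px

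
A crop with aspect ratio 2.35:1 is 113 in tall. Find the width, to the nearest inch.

266 in

At 2.35:1, 113 × 2.350 ≈ 265.55.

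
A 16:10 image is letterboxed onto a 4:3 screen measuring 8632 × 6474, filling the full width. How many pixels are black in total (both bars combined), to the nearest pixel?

That makes the image 5395.0000 px tall (8632 × 10/16).
6474 − 5395.0000 = 1079.0000 px of bars.
Bar area = 1079.0000 × 8632 ≈ 9313928 px.

9313928 pixels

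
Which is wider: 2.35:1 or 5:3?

2.35 and 5:3 = 1.667; 2.35 > 1.667.

2.35:1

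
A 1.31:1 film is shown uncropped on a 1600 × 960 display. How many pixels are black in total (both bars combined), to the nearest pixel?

1.31:1 (1.310) < 5:3 (1.667), so the film fills the height.
The film is 960 × 1.310 ≈ 1257.6000 px wide.
1600 − 1257.6000 = 342.4000 px of bars.
Across the 960-px span: 342.4000 × 960 ≈ 328704 px.

328704 pixels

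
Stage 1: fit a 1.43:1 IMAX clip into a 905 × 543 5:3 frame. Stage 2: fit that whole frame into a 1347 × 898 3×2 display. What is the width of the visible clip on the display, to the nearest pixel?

Inside the 905×543 canvas the clip is height-limited at 776.49 × 543.00.
The 5:3 canvas is width-limited in 1347×898, giving 1347.00 × 808.20; scale factor 1.4884.
The clip scales with it: width 776.49 × 1.4884 ≈ 1155.73.

1156 px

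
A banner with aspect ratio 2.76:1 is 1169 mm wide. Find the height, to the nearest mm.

424 mm

Height = 1169 / 2.760 = 423.55.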